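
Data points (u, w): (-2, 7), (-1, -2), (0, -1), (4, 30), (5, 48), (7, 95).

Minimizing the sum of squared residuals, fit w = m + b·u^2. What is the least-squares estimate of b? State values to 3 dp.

b = 1.983

From the data, Σ1 = 6, Σu^2 = 95, Σu^2·u^2 = 3299.
For Mᵀw: Σw = 177, Σu^2·w = 6361.
Eliminating b: 3299·(row 1) − 95·(row 2) gives 10769·m = 3299·177 − 95·6361 = -20372, so m = -1852/979.
Then b = (6361 − 95·(-1852/979))/3299 = 1941/979.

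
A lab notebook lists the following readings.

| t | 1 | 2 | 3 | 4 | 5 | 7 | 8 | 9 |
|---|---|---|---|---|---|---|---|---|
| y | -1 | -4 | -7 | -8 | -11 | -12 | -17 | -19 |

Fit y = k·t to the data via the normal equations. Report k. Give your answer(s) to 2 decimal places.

XᵀX·[k]ᵀ = Xᵀy reads: 249·k = -508.
k = (-508)/249 = -2.04016.

k = -2.04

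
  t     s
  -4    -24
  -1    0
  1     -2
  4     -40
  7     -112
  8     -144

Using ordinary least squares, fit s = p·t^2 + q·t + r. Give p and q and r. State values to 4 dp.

With design matrix A, AᵀA = [[7011, 855, 147]; [855, 147, 15]; [147, 15, 6]] and Aᵀs = [-15730, -2002, -322]ᵀ.
Solving the 3×3 system (Gaussian elimination) gives p = -22921/11307, q = -21557/11307, r = 8648/11307.

p = -2.0272, q = -1.9065, r = 0.7648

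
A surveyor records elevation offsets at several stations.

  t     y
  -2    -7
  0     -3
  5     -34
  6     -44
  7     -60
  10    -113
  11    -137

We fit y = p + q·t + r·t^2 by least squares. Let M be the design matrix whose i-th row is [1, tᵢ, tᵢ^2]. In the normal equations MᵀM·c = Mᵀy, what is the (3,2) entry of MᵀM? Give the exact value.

Row 3 ↔ basis t^2, column 2 ↔ basis t, so (MᵀM)_{3,2} = Σᵢ (t^2)·(t) = (4)·(-2) + (0)·(0) + (25)·(5) + (36)·(6) + (49)·(7) + (100)·(10) + (121)·(11) = 3007.

3007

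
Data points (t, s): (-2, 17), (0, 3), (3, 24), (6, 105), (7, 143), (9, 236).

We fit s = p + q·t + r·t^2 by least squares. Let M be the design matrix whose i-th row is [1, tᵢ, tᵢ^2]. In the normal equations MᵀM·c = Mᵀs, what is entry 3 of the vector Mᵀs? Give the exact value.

30187

Entry 3 ↔ basis t^2, so (Mᵀs)_{3} = Σᵢ (t^2)·sᵢ = (4)·(17) + (0)·(3) + (9)·(24) + (36)·(105) + (49)·(143) + (81)·(236) = 30187.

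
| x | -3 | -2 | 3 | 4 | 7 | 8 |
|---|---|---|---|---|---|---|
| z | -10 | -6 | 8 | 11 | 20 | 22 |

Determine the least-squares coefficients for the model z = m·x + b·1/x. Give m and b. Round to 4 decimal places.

m = 2.7698, b = 1.2938

With design matrix M, MᵀM = [[151, 6]; [6, 16109/28224]] and Mᵀz = [426, 243/14]ᵀ.
Eliminating b: (16109/28224)·(row 1) − 6·(row 2) gives (1416395/28224)·m = (16109/28224)·426 − 6·(243/14) = 653851/4704, so m = 3923106/1416395.
Then b = ((243/14) − 6·(3923106/1416395))/(16109/28224) = 1832544/1416395.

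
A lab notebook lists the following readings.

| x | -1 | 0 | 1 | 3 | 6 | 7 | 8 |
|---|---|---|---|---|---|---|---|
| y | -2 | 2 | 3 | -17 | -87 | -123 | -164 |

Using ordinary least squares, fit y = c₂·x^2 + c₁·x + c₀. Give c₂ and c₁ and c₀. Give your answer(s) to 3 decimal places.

c₂ = -2.885, c₁ = 2.242, c₀ = 2.821

AᵀA·[c₂, c₁, c₀]ᵀ = Aᵀy reads: 7876·c₂ + 1098·c₁ + 160·c₀ = -19807;  1098·c₂ + 160·c₁ + 24·c₀ = -2741;  160·c₂ + 24·c₁ + 7·c₀ = -388.
Solving the 3×3 system (Gaussian elimination) gives c₂ = -87483/30326, c₁ = 67997/30326, c₀ = 42776/15163.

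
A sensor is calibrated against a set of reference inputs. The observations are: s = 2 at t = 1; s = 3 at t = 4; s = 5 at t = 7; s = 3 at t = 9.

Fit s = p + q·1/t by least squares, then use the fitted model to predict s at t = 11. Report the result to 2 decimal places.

ŝ = 3.84

The normal system AᵀA·[p, q]ᵀ = Aᵀs is [[4, 379/252]; [379/252, 69553/63504]]·[p, q]ᵀ = [13, 319/84]ᵀ.
Eliminating q: (69553/63504)·(row 1) − (379/252)·(row 2) gives (44857/21168)·p = (69553/63504)·13 − (379/252)·(319/84) = 270743/31752, so p = 541486/134571.
Then q = ((319/84) − (379/252)·(541486/134571))/(69553/63504) = -92316/44857.
At t = 11: ŝ = (541486/134571)·(1) + (-92316/44857)·(1/11) = 5679398/1480281.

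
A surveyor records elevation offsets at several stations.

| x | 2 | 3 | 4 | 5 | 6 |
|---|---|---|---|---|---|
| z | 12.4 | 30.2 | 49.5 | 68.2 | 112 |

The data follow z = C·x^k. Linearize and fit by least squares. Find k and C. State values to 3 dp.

With ln zᵢ as the transformed response and ln xᵢ as the regressor:
XᵀX = [[9.4099, 6.5793]; [6.5793, 5]], rhs = [26.1485, 18.7685]ᵀ  (here Σln x = 6.5793, Σ(ln x)² = 9.4099, Σln z = 18.7685, Σln x·ln z = 26.1485).
Solving (det = 3.7630): k = 1.92934, ln C = 1.21497, so C = exp(1.21497) = 3.37019.

k = 1.929, C = 3.370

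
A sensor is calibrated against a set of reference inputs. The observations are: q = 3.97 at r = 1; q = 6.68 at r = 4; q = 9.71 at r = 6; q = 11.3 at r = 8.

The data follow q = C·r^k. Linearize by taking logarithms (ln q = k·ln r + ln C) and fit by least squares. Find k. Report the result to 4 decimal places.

k = 0.4967

With ln qᵢ as the transformed response and ln rᵢ as the regressor:
Σln r = 5.2575, Σ(ln r)² = 9.4563, Σln q = 7.9758, Σln r·ln q = 11.7479.
Equations: 9.4563·k + 5.2575·ln C = 11.7479;  5.2575·k + 4·ln C = 7.9758.
Solving (det = 10.1839): k = 0.49674, ln C = 1.34106.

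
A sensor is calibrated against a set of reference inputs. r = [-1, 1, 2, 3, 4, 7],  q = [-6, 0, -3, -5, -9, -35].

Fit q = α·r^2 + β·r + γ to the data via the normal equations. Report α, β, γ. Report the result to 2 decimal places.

XᵀX·[α, β, γ]ᵀ = Xᵀq reads: 2756·α + 442·β + 80·γ = -1922;  442·α + 80·β + 16·γ = -296;  80·α + 16·β + 6·γ = -58.
Row-reducing yields α = -1132/1155, β = 2561/1155, γ = -967/385.

α = -0.98, β = 2.22, γ = -2.51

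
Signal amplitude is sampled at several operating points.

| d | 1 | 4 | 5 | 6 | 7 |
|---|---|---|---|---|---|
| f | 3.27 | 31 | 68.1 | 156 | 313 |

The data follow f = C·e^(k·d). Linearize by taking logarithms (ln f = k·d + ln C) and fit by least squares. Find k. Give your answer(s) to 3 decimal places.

Let Y = ln f. Fitting Y = k·d + ln C by least squares:
Σd = 23.0000, Σ(d)² = 127.0000, Σln f = 19.6358, Σd·ln f = 106.5482.
Equations: 127.0000·k + 23.0000·ln C = 106.5482;  23.0000·k + 5·ln C = 19.6358.
Slope k = (n·Σd·ln f − Σd·Σln f)/(n·Σ(d)² − (Σd)²) = (5·106.5482 − 23.0000·19.6358)/106.0000 = 0.76526; ln C = (Σln f − k·Σd)/n = 0.40698.

k = 0.765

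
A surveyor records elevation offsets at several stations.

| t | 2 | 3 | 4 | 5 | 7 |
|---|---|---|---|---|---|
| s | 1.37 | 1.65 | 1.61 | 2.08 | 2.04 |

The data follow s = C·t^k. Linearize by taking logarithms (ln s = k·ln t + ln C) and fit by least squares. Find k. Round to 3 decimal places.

k = 0.336

With ln sᵢ as the transformed response and ln tᵢ as the regressor:
Σln t = 6.7334, Σ(ln t)² = 9.9861, Σln s = 2.7371, Σln t·ln s = 3.9946.
Equations: 9.9861·k + 6.7334·ln C = 3.9946;  6.7334·k + 5·ln C = 2.7371.
Δ = 9.9861·5 − (6.7334)² = 4.5917; k = (3.9946·5 − 6.7334·2.7371)/4.5917 = 0.33600, ln C = (9.9861·2.7371 − 6.7334·3.9946)/4.5917 = 0.09495.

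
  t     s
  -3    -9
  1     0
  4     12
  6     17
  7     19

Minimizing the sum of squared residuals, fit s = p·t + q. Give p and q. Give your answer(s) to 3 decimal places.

With design matrix X, XᵀX = [[111, 15]; [15, 5]] and Xᵀs = [310, 39]ᵀ.
Determinant 111·5 − 15² = 330.
p = (310·5 − 15·39)/330 = 193/66; q = (111·39 − 15·310)/330 = -107/110.

p = 2.924, q = -0.973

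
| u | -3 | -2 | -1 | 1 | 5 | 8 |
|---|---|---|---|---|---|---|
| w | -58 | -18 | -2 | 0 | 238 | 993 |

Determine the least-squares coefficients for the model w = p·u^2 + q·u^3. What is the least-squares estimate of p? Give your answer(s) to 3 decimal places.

With design matrix X, XᵀX = [[4820, 35618]; [35618, 278564]] and Xᵀw = [68906, 539878]ᵀ.
Determinant 4820·278564 − 35618² = 74036556.
p = (68906·278564 − 35618·539878)/74036556 = -787355/1682649; q = (4820·539878 − 35618·68906)/74036556 = 36979513/18509139.

p = -0.468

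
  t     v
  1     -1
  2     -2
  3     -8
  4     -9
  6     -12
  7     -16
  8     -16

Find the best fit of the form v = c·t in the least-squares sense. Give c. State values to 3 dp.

The normal system MᵀM·[c]ᵀ = Mᵀv is [[179]]·[c]ᵀ = [-377]ᵀ.
Hence c = -377 / 179 ≈ -2.10615.

c = -2.106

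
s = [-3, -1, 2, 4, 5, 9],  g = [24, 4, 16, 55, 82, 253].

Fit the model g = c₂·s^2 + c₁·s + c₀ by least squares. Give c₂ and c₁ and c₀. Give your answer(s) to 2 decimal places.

c₂ = 2.95, c₁ = 1.37, c₀ = 1.88

Entries of MᵀM: Σs^2·s^2 = 7540, Σs^2·s = 898, Σs^2 = 136, Σs·s = 136, Σs = 16, Σ1 = 6.
And Σs^2·g = 23707, Σs·g = 2863, Σg = 434.
So MᵀM·[c₂, c₁, c₀]ᵀ = Mᵀg: [[7540, 898, 136]; [898, 136, 16]; [136, 16, 6]]·[c₂, c₁, c₀]ᵀ = [23707, 2863, 434]ᵀ.
Inverting the 3×3 Gram matrix, [c₂, c₁, c₀]ᵀ = [190701/64718, 88915/64718, 60803/32359]ᵀ.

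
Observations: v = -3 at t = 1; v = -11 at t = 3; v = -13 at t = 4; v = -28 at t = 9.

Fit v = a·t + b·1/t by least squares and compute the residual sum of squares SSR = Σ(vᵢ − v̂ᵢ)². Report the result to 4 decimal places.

Setting ∂/∂a … = 0 gives: 107·a + 4·b = -340;  4·a + (1537/1296)·b = -469/36.
Determinant 107·(1537/1296) − 4² = 143723/1296.
a = ((-340)·(1537/1296) − 4·(-469/36))/(143723/1296) = -455044/143723; b = (107·(-469/36) − 4·(-340))/(143723/1296) = -44028/143723.
Residuals: 67903/143723, -201145/143723, -37216/143723, 76044/143723; SSR = 363462/143723.

SSR = 2.5289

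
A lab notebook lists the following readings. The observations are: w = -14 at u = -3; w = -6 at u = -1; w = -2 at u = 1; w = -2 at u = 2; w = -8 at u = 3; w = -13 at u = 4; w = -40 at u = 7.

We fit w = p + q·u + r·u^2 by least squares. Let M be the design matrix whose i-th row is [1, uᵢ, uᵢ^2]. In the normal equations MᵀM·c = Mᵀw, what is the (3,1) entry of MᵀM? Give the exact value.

89

Row 3 ↔ basis u^2, column 1 ↔ basis 1, so (MᵀM)_{3,1} = Σᵢ u^2 = (9)·(1) + (1)·(1) + (1)·(1) + (4)·(1) + (9)·(1) + (16)·(1) + (49)·(1) = 89.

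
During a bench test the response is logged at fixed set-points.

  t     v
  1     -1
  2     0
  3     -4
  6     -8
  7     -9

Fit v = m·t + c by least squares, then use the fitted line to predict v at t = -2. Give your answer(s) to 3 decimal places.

v̂ = 4.343

From the data, Σt·t = 99, Σt = 19, Σ1 = 5.
And Σt·v = -124, Σv = -22.
Normal equations: [[99, 19]; [19, 5]]·[m, c]ᵀ = [-124, -22]ᵀ.
Eliminating c: 5·(row 1) − 19·(row 2) gives 134·m = 5·(-124) − 19·(-22) = -202, so m = -101/67.
Then c = ((-22) − 19·(-101/67))/5 = 89/67.
At t = -2: v̂ = (-101/67)·(-2) + (89/67)·(1) = 291/67.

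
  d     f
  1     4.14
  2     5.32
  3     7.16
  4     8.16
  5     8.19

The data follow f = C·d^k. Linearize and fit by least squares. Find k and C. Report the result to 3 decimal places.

Linearized form: ln f = k·ln d + ln C. From the 5 transformed points,
AᵀA = [[6.1995, 4.7875]; [4.7875, 5]], rhs = [9.6159, 9.2628]ᵀ  (here Σln d = 4.7875, Σ(ln d)² = 6.1995, Σln f = 9.2628, Σln d·ln f = 9.6159).
Slope k = (n·Σln d·ln f − Σln d·Σln f)/(n·Σ(ln d)² − (Σln d)²) = (5·9.6159 − 4.7875·9.2628)/8.0774 = 0.46223; ln C = (Σln f − k·Σln d)/n = 1.40998, so C = exp(1.40998) = 4.09587.

k = 0.462, C = 4.096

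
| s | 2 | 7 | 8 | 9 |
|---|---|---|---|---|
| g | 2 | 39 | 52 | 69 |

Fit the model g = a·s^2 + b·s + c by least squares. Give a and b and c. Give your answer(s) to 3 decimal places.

The normal system XᵀX·[a, b, c]ᵀ = Xᵀg is [[13074, 1592, 198]; [1592, 198, 26]; [198, 26, 4]]·[a, b, c]ᵀ = [10836, 1314, 162]ᵀ.
Solving the 3×3 system (Gaussian elimination) gives a = 522/473, b = -1233/473, c = 1332/473.

a = 1.104, b = -2.607, c = 2.816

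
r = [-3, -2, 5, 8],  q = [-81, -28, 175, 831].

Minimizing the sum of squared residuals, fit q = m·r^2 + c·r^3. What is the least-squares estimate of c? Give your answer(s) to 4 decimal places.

The normal system MᵀM·[m, c]ᵀ = Mᵀq is [[4818, 35618]; [35618, 278562]]·[m, c]ᵀ = [56718, 449758]ᵀ.
Δ = 4818·278562 − 35618² = 73469792.
m = (56718·278562 − 35618·449758)/73469792 = -6875029/2295931; c = (4818·449758 − 35618·56718)/73469792 = 416910/208721.

c = 1.9975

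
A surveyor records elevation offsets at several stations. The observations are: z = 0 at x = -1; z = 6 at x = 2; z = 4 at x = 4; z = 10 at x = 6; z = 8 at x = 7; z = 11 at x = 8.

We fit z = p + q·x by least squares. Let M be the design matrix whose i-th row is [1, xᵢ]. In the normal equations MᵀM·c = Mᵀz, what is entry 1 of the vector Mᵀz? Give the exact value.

Entry 1 ↔ basis 1, so (Mᵀz)_{1} = Σᵢ zᵢ = (1)·(0) + (1)·(6) + (1)·(4) + (1)·(10) + (1)·(8) + (1)·(11) = 39.

39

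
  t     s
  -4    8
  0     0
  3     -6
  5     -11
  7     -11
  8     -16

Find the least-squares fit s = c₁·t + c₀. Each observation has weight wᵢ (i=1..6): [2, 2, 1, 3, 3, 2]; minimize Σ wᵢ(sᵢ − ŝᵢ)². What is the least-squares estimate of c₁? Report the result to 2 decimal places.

c₁ = -1.88

Setting ∂/∂c₁ … = 0 gives: 391·c₁ + 47·c₀ = -734;  47·c₁ + 13·c₀ = -88.
Determinant 391·13 − 47² = 2874.
c₁ = ((-734)·13 − 47·(-88))/2874 = -901/479; c₀ = (391·(-88) − 47·(-734))/2874 = 15/479.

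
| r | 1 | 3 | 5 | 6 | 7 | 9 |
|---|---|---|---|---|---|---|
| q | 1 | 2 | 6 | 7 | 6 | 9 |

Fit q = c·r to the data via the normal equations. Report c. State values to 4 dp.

c = 1.0050

Setting ∂/∂c … = 0 gives: 201·c = 202.
c = 202/201 = 1.00498.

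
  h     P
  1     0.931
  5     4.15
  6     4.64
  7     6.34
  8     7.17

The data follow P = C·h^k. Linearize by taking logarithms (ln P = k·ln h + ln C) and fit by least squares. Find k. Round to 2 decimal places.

Taking logs, ln P = k·ln h + ln C, so regress ln P on ln h.
Over the data: Σln h = 7.4265, Σ(ln h)² = 13.9113, Σln P = 6.7031, Σln h·ln P = 12.7304.
Normal system: [[13.9113, 7.4265]; [7.4265, 5]]·[k, ln C]ᵀ = [12.7304, 6.7031]ᵀ.
Slope k = (n·Σln h·ln P − Σln h·Σln P)/(n·Σ(ln h)² − (Σln h)²) = (5·12.7304 − 7.4265·6.7031)/14.4030 = 0.96306; ln C = (Σln P − k·Σln h)/n = -0.08983.

k = 0.96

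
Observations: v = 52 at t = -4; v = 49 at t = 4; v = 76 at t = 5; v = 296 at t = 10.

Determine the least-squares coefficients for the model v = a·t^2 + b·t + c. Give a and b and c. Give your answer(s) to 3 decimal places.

The normal equations are: 11137·a + 1125·b + 157·c = 33116;  1125·a + 157·b + 15·c = 3328;  157·a + 15·b + 4·c = 473.
Solving the 3×3 system (Gaussian elimination) gives a = 32437/10956, b = -1431/4316, c = 234109/71214.

a = 2.961, b = -0.332, c = 3.287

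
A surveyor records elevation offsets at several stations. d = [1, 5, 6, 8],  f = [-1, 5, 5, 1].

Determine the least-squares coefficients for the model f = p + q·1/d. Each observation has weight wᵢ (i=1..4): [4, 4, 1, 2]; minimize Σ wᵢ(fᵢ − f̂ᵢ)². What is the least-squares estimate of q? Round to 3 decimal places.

Sums needed: Σwᵢ·1 = 11, Σwᵢ·1/d = 313/60, Σwᵢ·1/d·1/d = 30377/7200.
Moment sums: Σwᵢ·f = 23, Σwᵢ·1/d·f = 13/12.
So AᵀWA·[p, q]ᵀ = AᵀWf: [[11, 313/60]; [313/60, 30377/7200]]·[p, q]ᵀ = [23, 13/12]ᵀ.
Eliminating q: (30377/7200)·(row 1) − (313/60)·(row 2) gives (138209/7200)·p = (30377/7200)·23 − (313/60)·(13/12) = 73109/800, so p = 657981/138209.
Then q = ((13/12) − (313/60)·(657981/138209))/(30377/7200) = -778080/138209.

q = -5.630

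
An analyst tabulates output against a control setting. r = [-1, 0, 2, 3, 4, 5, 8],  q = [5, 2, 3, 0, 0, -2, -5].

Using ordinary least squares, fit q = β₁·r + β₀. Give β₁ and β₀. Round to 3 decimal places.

β₁ = -1.036, β₀ = 3.536

Sums needed: Σr·r = 119, Σr = 21, Σ1 = 7.
Right-hand side: Σr·q = -49, Σq = 3.
Normal equations: [[119, 21]; [21, 7]]·[β₁, β₀]ᵀ = [-49, 3]ᵀ.
det = 119·7 − 21² = 392.
β₁ = ((-49)·7 − 21·3)/392 = -29/28; β₀ = (119·3 − 21·(-49))/392 = 99/28.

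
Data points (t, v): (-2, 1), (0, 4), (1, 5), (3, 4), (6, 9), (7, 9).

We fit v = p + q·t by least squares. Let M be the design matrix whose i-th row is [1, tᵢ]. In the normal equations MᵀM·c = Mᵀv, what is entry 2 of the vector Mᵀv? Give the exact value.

132

Entry 2 ↔ basis t, so (Mᵀv)_{2} = Σᵢ (t)·vᵢ = (-2)·(1) + (0)·(4) + (1)·(5) + (3)·(4) + (6)·(9) + (7)·(9) = 132.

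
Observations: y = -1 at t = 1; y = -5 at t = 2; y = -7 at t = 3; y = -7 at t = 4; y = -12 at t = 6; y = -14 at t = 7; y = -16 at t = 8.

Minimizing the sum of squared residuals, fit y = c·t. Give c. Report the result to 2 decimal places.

Normal-equation sums: Σt·t = 179.
For Xᵀy: Σt·y = -358.
XᵀX·[c]ᵀ = Xᵀy becomes [[179]]·[c]ᵀ = [-358]ᵀ.
Hence c = -358 / 179 ≈ -2.

c = -2.00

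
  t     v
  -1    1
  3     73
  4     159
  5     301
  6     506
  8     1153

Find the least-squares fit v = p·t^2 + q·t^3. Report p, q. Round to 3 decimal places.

Sums needed: Σt^2·t^2 = 6355, Σt^2·t^3 = 44935, Σt^3·t^3 = 329251.
Moment sums: Σt^2·v = 102735, Σt^3·v = 749403.
Normal equations: [[6355, 44935]; [44935, 329251]]·[p, q]ᵀ = [102735, 749403]ᵀ.
Eliminating q: 329251·(row 1) − 44935·(row 2) gives 73235880·p = 329251·102735 − 44935·749403 = 151177680, so p = 514/249.
Then q = (749403 − 44935·(514/249))/329251 = 405719/203433.

p = 2.064, q = 1.994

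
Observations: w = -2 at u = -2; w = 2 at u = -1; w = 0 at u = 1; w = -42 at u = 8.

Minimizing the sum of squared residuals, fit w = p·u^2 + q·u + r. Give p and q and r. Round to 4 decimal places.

p = -0.6677, q = -0.0751, r = 1.2977

Compute the Gram sums: Σu^2·u^2 = 4114, Σu^2·u = 504, Σu^2 = 70, Σu·u = 70, Σu = 6, Σ1 = 4.
Right-hand side: Σu^2·w = -2694, Σu·w = -334, Σw = -42.
Inverting the 3×3 Gram matrix, [p, q, r]ᵀ = [-1895/2838, -71/946, 3683/2838]ᵀ.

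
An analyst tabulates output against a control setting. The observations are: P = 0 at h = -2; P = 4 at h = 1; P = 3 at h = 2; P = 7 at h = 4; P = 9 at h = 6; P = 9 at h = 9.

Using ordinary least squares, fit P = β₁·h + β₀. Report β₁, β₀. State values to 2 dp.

Entries of MᵀM: Σh·h = 142, Σh = 20, Σ1 = 6.
Right-hand side: Σh·P = 173, ΣP = 32.
MᵀM·[β₁, β₀]ᵀ = MᵀP becomes [[142, 20]; [20, 6]]·[β₁, β₀]ᵀ = [173, 32]ᵀ.
Δ = 142·6 − 20² = 452.
β₁ = (173·6 − 20·32)/452 = 199/226; β₀ = (142·32 − 20·173)/452 = 271/113.

β₁ = 0.88, β₀ = 2.40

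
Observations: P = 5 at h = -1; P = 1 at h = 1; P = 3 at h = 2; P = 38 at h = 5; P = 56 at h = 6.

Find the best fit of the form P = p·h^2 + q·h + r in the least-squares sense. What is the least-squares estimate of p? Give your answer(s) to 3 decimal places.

p = 1.935

Compute the Gram sums: Σh^2·h^2 = 1939, Σh^2·h = 349, Σh^2 = 67, Σh·h = 67, Σh = 13, Σ1 = 5.
For AᵀP: Σh^2·P = 2984, Σh·P = 528, ΣP = 103.
AᵀA·[p, q, r]ᵀ = AᵀP becomes [[1939, 349, 67]; [349, 67, 13]; [67, 13, 5]]·[p, q, r]ᵀ = [2984, 528, 103]ᵀ.
Inverting the 3×3 Gram matrix, [p, q, r]ᵀ = [1213/627, -155/66, 327/418]ᵀ.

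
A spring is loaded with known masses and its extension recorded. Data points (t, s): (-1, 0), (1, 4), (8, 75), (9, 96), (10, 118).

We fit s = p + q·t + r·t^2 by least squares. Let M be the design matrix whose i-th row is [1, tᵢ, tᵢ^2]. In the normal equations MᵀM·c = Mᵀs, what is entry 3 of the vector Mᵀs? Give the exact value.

24380

Entry 3 ↔ basis t^2, so (Mᵀs)_{3} = Σᵢ (t^2)·sᵢ = (1)·(0) + (1)·(4) + (64)·(75) + (81)·(96) + (100)·(118) = 24380.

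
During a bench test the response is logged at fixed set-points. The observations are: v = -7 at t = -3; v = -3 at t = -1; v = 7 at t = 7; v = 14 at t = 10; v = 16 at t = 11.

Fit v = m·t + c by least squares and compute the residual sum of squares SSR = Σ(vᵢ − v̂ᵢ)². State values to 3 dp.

SSR = 4.897

Compute the Gram sums: Σt·t = 280, Σt = 24, Σ1 = 5.
For Aᵀv: Σt·v = 389, Σv = 27.
Δ = 280·5 − 24² = 824.
m = (389·5 − 24·27)/824 = 1297/824; c = (280·27 − 24·389)/824 = -222/103.
Residuals: -101/824, 601/824, -1535/824, 171/412, 693/824; SSR = 4035/824.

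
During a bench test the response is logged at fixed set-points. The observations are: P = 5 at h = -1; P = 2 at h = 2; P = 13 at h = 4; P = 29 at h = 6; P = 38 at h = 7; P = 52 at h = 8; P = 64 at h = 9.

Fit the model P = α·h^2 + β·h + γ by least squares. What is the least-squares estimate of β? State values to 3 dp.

Forming AᵀA = [[14627, 1871, 251]; [1871, 251, 35]; [251, 35, 7]] and AᵀP = [11639, 1483, 203]ᵀ gives AᵀA·[α, β, γ]ᵀ = AᵀP.
Solving the 3×3 system (Gaussian elimination) gives α = 18844/21081, β = -22921/21081, γ = 16754/7027.

β = -1.087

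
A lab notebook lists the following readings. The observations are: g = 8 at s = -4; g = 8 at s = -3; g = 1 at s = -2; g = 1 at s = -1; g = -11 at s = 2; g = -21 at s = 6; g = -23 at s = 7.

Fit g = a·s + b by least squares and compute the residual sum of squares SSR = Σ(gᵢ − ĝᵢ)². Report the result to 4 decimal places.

SSR = 14.6646

From the data, Σs·s = 119, Σs = 5, Σ1 = 7.
And Σs·g = -368, Σg = -37.
Normal equations: [[119, 5]; [5, 7]]·[a, b]ᵀ = [-368, -37]ᵀ.
Δ = 119·7 − 5² = 808.
a = ((-368)·7 − 5·(-37))/808 = -2391/808; b = (119·(-37) − 5·(-368))/808 = -2563/808.
Residuals: -537/808, 927/404, -1411/808, 245/202, -1543/808, -59/808, 179/202; SSR = 11849/808.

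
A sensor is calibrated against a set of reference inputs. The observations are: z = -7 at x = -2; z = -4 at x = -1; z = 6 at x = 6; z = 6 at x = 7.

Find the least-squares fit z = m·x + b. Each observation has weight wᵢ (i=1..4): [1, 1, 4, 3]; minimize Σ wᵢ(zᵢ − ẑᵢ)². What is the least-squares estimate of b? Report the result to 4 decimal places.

b = -3.2444

Compute the Gram sums: Σwᵢ·x·x = 296, Σwᵢ·x = 42, Σwᵢ·1 = 9.
And Σwᵢ·x·z = 288, Σwᵢ·z = 31.
So MᵀWM·[m, b]ᵀ = MᵀWz: [[296, 42]; [42, 9]]·[m, b]ᵀ = [288, 31]ᵀ.
Eliminating b: 9·(row 1) − 42·(row 2) gives 900·m = 9·288 − 42·31 = 1290, so m = 43/30.
Then b = (31 − 42·(43/30))/9 = -146/45.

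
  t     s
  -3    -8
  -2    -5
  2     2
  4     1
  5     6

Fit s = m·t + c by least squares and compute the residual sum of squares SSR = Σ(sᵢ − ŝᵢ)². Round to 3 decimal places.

SSR = 10.693

Compute the Gram sums: Σt·t = 58, Σt = 6, Σ1 = 5.
Right-hand side: Σt·s = 72, Σs = -4.
So XᵀX·[m, c]ᵀ = Xᵀs: [[58, 6]; [6, 5]]·[m, c]ᵀ = [72, -4]ᵀ.
det = 58·5 − 6² = 254.
m = (72·5 − 6·(-4))/254 = 192/127; c = (58·(-4) − 6·72)/254 = -332/127.
Residuals: -108/127, 81/127, 202/127, -309/127, 134/127; SSR = 1358/127.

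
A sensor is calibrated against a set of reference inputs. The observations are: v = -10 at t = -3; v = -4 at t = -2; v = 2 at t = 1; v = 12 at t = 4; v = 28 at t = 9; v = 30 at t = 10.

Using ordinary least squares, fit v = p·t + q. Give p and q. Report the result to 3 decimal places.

Forming AᵀA = [[211, 19]; [19, 6]] and Aᵀv = [640, 58]ᵀ gives AᵀA·[p, q]ᵀ = Aᵀv.
Eliminating q: 6·(row 1) − 19·(row 2) gives 905·p = 6·640 − 19·58 = 2738, so p = 2738/905.
Then q = (58 − 19·(2738/905))/6 = 78/905.

p = 3.025, q = 0.086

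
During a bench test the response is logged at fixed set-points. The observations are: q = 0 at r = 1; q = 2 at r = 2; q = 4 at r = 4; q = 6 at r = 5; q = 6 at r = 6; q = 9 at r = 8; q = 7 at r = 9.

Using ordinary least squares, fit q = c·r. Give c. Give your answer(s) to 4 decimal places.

Normal-equation sums: Σr·r = 227.
For Mᵀq: Σr·q = 221.
Normal equations: [[227]]·[c]ᵀ = [221]ᵀ.
Hence c = 221 / 227 ≈ 0.973568.

c = 0.9736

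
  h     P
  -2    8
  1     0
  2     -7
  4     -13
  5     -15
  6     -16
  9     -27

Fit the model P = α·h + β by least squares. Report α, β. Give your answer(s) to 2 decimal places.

Normal-equation sums: Σh·h = 167, Σh = 25, Σ1 = 7.
Moment sums: Σh·P = -496, ΣP = -70.
Normal equations: [[167, 25]; [25, 7]]·[α, β]ᵀ = [-496, -70]ᵀ.
Δ = 167·7 − 25² = 544.
α = ((-496)·7 − 25·(-70))/544 = -861/272; β = (167·(-70) − 25·(-496))/544 = 355/272.

α = -3.17, β = 1.31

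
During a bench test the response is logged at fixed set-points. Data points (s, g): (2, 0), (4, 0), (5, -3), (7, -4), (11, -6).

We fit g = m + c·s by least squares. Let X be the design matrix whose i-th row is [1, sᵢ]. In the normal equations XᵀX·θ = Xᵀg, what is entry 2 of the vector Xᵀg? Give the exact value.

-109

Entry 2 ↔ basis s, so (Xᵀg)_{2} = Σᵢ (s)·gᵢ = (2)·(0) + (4)·(0) + (5)·(-3) + (7)·(-4) + (11)·(-6) = -109.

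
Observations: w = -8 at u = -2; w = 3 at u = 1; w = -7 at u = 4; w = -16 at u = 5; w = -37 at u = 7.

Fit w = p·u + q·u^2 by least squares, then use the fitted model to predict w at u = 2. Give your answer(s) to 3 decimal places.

Sums needed: Σu·u = 95, Σu·u^2 = 525, Σu^2·u^2 = 3299.
Right-hand side: Σu·w = -348, Σu^2·w = -2354.
So XᵀX·[p, q]ᵀ = Xᵀw: [[95, 525]; [525, 3299]]·[p, q]ᵀ = [-348, -2354]ᵀ.
det = 95·3299 − 525² = 37780.
p = ((-348)·3299 − 525·(-2354))/37780 = 43899/18890; q = (95·(-2354) − 525·(-348))/37780 = -4093/3778.
At u = 2: ŵ = (43899/18890)·(2) + (-4093/3778)·(4) = 2969/9445.

ŵ = 0.314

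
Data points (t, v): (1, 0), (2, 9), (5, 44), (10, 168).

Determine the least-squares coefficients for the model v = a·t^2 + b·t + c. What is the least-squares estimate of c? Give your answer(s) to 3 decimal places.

With design matrix A, AᵀA = [[10642, 1134, 130]; [1134, 130, 18]; [130, 18, 4]] and Aᵀv = [17936, 1918, 221]ᵀ.
Solving the 3×3 system (Gaussian elimination) gives a = 830/543, b = 623/362, c = -2359/1086.

c = -2.172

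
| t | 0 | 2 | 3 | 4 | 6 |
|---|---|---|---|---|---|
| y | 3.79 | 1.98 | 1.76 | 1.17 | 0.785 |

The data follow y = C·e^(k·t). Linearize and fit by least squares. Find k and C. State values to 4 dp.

Taking logs, ln y = k·t + ln C, so regress ln y on t.
XᵀX = [[65.0000, 15.0000]; [15.0000, 5]], rhs = [2.2377, 2.4957]ᵀ  (here Σt = 15.0000, Σ(t)² = 65.0000, Σln y = 2.4957, Σt·ln y = 2.2377).
Slope k = (n·Σt·ln y − Σt·Σln y)/(n·Σ(t)² − (Σt)²) = (5·2.2377 − 15.0000·2.4957)/100.0000 = -0.26247; ln C = (Σln y − k·Σt)/n = 1.28655, so C = exp(1.28655) = 3.62028.

k = -0.2625, C = 3.6203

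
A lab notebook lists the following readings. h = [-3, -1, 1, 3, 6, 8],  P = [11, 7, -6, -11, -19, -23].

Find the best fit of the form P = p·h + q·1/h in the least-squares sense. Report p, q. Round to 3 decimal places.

p = -2.950, q = -3.828

Normal-equation sums: Σh·h = 120, Σh·1/h = 6, Σ1/h·1/h = 145/64.
Right-hand side: Σh·P = -377, Σ1/h·P = -211/8.
So AᵀA·[p, q]ᵀ = AᵀP: [[120, 6]; [6, 145/64]]·[p, q]ᵀ = [-377, -211/8]ᵀ.
det = 120·(145/64) − 6² = 1887/8.
p = ((-377)·(145/64) − 6·(-211/8))/(1887/8) = -44537/15096; q = (120·(-211/8) − 6·(-377))/(1887/8) = -2408/629.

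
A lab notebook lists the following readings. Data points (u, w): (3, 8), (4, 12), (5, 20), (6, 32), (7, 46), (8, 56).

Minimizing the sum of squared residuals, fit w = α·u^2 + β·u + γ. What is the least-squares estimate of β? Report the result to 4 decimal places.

β = -0.4929

Forming AᵀA = [[8755, 1287, 199]; [1287, 199, 33]; [199, 33, 6]] and Aᵀw = [7754, 1134, 174]ᵀ gives AᵀA·[α, β, γ]ᵀ = Aᵀw.
Solving the 3×3 system (Gaussian elimination) gives α = 27/28, β = -69/140, γ = -19/70.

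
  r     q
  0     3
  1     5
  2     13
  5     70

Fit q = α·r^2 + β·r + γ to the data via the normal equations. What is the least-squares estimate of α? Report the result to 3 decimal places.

AᵀA·[α, β, γ]ᵀ = Aᵀq reads: 642·α + 134·β + 30·γ = 1807;  134·α + 30·β + 8·γ = 381;  30·α + 8·β + 4·γ = 91.
Solving the 3×3 system (Gaussian elimination) gives α = 1017/362, β = -115/181, γ = 534/181.

α = 2.809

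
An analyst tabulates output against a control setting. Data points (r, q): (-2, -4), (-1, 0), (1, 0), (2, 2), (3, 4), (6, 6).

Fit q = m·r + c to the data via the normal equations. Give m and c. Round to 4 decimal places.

Normal-equation sums: Σr·r = 55, Σr = 9, Σ1 = 6.
Moment sums: Σr·q = 60, Σq = 8.
Eliminating c: 6·(row 1) − 9·(row 2) gives 249·m = 6·60 − 9·8 = 288, so m = 96/83.
Then c = (8 − 9·(96/83))/6 = -100/249.

m = 1.1566, c = -0.4016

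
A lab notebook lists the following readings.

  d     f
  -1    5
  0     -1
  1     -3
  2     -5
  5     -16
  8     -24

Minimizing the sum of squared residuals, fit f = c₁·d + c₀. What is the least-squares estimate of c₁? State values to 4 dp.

c₁ = -3.1304

Forming MᵀM = [[95, 15]; [15, 6]] and Mᵀf = [-290, -44]ᵀ gives MᵀM·[c₁, c₀]ᵀ = Mᵀf.
det = 95·6 − 15² = 345.
c₁ = ((-290)·6 − 15·(-44))/345 = -72/23; c₀ = (95·(-44) − 15·(-290))/345 = 34/69.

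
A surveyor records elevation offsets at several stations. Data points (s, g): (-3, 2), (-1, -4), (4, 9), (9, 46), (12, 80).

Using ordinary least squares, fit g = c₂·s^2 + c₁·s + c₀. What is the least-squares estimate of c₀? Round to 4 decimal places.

From the data, Σs^2·s^2 = 27635, Σs^2·s = 2493, Σs^2 = 251, Σs·s = 251, Σs = 21, Σ1 = 5.
For Xᵀg: Σs^2·g = 15404, Σs·g = 1408, Σg = 133.
So XᵀX·[c₂, c₁, c₀]ᵀ = Xᵀg: [[27635, 2493, 251]; [2493, 251, 21]; [251, 21, 5]]·[c₂, c₁, c₀]ᵀ = [15404, 1408, 133]ᵀ.
Inverting the 3×3 Gram matrix, [c₂, c₁, c₀]ᵀ = [1129/2145, 809/1430, -9431/4290]ᵀ.

c₀ = -2.1984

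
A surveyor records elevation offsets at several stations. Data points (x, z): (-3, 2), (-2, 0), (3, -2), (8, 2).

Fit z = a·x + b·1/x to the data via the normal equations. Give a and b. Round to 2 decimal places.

a = 0.24, b = -4.21

The normal system AᵀA·[a, b]ᵀ = Aᵀz is [[86, 4]; [4, 281/576]]·[a, b]ᵀ = [4, -13/12]ᵀ.
Δ = 86·(281/576) − 4² = 7475/288.
a = (4·(281/576) − 4·(-13/12))/(7475/288) = 362/1495; b = (86·(-13/12) − 4·4)/(7475/288) = -6288/1495.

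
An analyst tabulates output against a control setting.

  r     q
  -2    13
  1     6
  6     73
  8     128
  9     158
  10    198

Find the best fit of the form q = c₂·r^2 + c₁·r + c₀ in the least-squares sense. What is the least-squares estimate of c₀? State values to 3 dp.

Compute the Gram sums: Σr^2·r^2 = 21970, Σr^2·r = 2450, Σr^2 = 286, Σr·r = 286, Σr = 32, Σ1 = 6.
For Xᵀq: Σr^2·q = 43476, Σr·q = 4844, Σq = 576.
Row-reducing yields c₂ = 156848/79923, c₁ = -29554/79923, c₀ = 117936/26641.

c₀ = 4.427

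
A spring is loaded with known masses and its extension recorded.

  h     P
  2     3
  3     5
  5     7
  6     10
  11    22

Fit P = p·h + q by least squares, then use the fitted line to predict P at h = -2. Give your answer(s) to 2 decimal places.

P̂ = -6.27

The normal equations are: 195·p + 27·q = 358;  27·p + 5·q = 47.
Eliminating q: 5·(row 1) − 27·(row 2) gives 246·p = 5·358 − 27·47 = 521, so p = 521/246.
Then q = (47 − 27·(521/246))/5 = -167/82.
At h = -2: P̂ = (521/246)·(-2) + (-167/82)·(1) = -1543/246.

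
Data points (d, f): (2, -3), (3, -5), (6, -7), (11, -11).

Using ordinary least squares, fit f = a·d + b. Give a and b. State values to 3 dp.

a = -0.837, b = -1.898

Entries of XᵀX: Σd·d = 170, Σd = 22, Σ1 = 4.
Moment sums: Σd·f = -184, Σf = -26.
XᵀX·[a, b]ᵀ = Xᵀf becomes [[170, 22]; [22, 4]]·[a, b]ᵀ = [-184, -26]ᵀ.
Eliminating b: 4·(row 1) − 22·(row 2) gives 196·a = 4·(-184) − 22·(-26) = -164, so a = -41/49.
Then b = ((-26) − 22·(-41/49))/4 = -93/49.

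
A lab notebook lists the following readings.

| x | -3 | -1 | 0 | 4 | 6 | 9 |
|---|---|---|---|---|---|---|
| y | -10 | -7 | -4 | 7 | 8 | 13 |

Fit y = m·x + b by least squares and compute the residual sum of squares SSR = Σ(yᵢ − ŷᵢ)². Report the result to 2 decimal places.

Sums needed: Σx·x = 143, Σx = 15, Σ1 = 6.
Right-hand side: Σx·y = 230, Σy = 7.
Normal equations: [[143, 15]; [15, 6]]·[m, b]ᵀ = [230, 7]ᵀ.
Eliminating b: 6·(row 1) − 15·(row 2) gives 633·m = 6·230 − 15·7 = 1275, so m = 425/211.
Then b = (7 − 15·(425/211))/6 = -2449/633.
Residuals: -56/633, -707/633, -83/633, 1780/633, -137/633, -797/633; SSR = 6844/633.

SSR = 10.81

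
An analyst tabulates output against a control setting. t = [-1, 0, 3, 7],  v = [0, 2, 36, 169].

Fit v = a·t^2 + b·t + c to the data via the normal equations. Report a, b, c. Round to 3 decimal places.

a = 3.019, b = 2.892, c = 0.716

Setting ∂/∂a … = 0 gives: 2483·a + 369·b + 59·c = 8605;  369·a + 59·b + 9·c = 1291;  59·a + 9·b + 4·c = 207.
Row-reducing yields a = 4033/1336, b = 19321/6680, c = 598/835.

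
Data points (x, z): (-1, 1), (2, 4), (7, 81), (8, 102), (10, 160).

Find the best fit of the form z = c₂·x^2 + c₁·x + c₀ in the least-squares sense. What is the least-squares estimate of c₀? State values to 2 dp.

c₀ = -1.12

From the data, Σx^2·x^2 = 16514, Σx^2·x = 1862, Σx^2 = 218, Σx·x = 218, Σx = 26, Σ1 = 5.
Moment sums: Σx^2·z = 26514, Σx·z = 2990, Σz = 348.
Inverting the 3×3 Gram matrix, [c₂, c₁, c₀]ᵀ = [635/399, 34/133, -446/399]ᵀ.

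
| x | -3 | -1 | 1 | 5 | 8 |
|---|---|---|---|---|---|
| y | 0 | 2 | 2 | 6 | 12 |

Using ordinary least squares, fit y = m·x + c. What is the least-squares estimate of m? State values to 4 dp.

m = 1.0250

With design matrix M, MᵀM = [[100, 10]; [10, 5]] and Mᵀy = [126, 22]ᵀ.
Eliminating c: 5·(row 1) − 10·(row 2) gives 400·m = 5·126 − 10·22 = 410, so m = 41/40.
Then c = (22 − 10·(41/40))/5 = 47/20.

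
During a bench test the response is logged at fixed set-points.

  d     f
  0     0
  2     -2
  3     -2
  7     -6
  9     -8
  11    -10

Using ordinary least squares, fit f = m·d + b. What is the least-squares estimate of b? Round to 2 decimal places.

Entries of XᵀX: Σd·d = 264, Σd = 32, Σ1 = 6.
Moment sums: Σd·f = -234, Σf = -28.
Normal equations: [[264, 32]; [32, 6]]·[m, b]ᵀ = [-234, -28]ᵀ.
Δ = 264·6 − 32² = 560.
m = ((-234)·6 − 32·(-28))/560 = -127/140; b = (264·(-28) − 32·(-234))/560 = 6/35.

b = 0.17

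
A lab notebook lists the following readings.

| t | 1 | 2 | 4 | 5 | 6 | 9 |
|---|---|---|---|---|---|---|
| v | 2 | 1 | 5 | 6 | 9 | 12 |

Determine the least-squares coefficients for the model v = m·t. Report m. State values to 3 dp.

m = 1.325

Sums needed: Σt·t = 163.
Right-hand side: Σt·v = 216.
So MᵀM·[m]ᵀ = Mᵀv: [[163]]·[m]ᵀ = [216]ᵀ.
Hence m = 216 / 163 ≈ 1.32515.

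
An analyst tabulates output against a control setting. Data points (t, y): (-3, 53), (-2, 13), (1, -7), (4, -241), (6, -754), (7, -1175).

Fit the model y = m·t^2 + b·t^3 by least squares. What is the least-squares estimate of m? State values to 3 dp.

Sums needed: Σt^2·t^2 = 4051, Σt^2·t^3 = 25333, Σt^3·t^3 = 169195.
And Σt^2·y = -88053, Σt^3·y = -582855.
Eliminating b: 169195·(row 1) − 25333·(row 2) gives 43648056·m = 169195·(-88053) − 25333·(-582855) = -132661620, so m = -3685045/1212446.
Then b = ((-582855) − 25333·(-3685045/1212446))/169195 = -3624971/1212446.

m = -3.039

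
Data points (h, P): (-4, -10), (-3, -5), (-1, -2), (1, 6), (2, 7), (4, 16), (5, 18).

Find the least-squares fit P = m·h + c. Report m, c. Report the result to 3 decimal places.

Normal-equation sums: Σh·h = 72, Σh = 4, Σ1 = 7.
And Σh·P = 231, ΣP = 30.
Normal equations: [[72, 4]; [4, 7]]·[m, c]ᵀ = [231, 30]ᵀ.
Δ = 72·7 − 4² = 488.
m = (231·7 − 4·30)/488 = 1497/488; c = (72·30 − 4·231)/488 = 309/122.

m = 3.068, c = 2.533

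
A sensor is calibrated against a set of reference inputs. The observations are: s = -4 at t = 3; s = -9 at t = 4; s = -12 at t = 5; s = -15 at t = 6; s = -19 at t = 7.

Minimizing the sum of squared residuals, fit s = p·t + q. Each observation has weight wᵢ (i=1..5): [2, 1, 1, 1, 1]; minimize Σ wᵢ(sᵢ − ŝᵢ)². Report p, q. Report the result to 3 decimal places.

p = -3.675, q = 6.650

Entries of AᵀWA: Σwᵢ·t·t = 144, Σwᵢ·t = 28, Σwᵢ·1 = 6.
For AᵀWs: Σwᵢ·t·s = -343, Σwᵢ·s = -63.
Determinant 144·6 − 28² = 80.
p = ((-343)·6 − 28·(-63))/80 = -147/40; q = (144·(-63) − 28·(-343))/80 = 133/20.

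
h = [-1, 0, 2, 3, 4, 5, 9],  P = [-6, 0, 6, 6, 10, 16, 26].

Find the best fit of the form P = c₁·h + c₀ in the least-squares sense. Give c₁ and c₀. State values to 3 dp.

Entries of MᵀM: Σh·h = 136, Σh = 22, Σ1 = 7.
Right-hand side: Σh·P = 390, ΣP = 58.
MᵀM·[c₁, c₀]ᵀ = MᵀP becomes [[136, 22]; [22, 7]]·[c₁, c₀]ᵀ = [390, 58]ᵀ.
Δ = 136·7 − 22² = 468.
c₁ = (390·7 − 22·58)/468 = 727/234; c₀ = (136·58 − 22·390)/468 = -173/117.

c₁ = 3.107, c₀ = -1.479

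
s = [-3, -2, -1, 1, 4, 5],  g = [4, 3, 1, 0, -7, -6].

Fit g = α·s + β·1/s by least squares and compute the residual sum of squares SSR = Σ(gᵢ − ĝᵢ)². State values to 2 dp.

The normal system AᵀA·[α, β]ᵀ = Aᵀg is [[56, 6]; [6, 8869/3600]]·[α, β]ᵀ = [-77, -407/60]ᵀ.
Δ = 56·(8869/3600) − 6² = 45883/450.
α = ((-77)·(8869/3600) − 6·(-407/60))/(45883/450) = -536393/367064; β = (56·(-407/60) − 6·(-77))/(45883/450) = 36960/45883.
Residuals: -42363/367064, 88123/183532, 126351/367064, 240713/367064, -124449/91766, 420445/367064; SSR = 1447539/367064.

SSR = 3.94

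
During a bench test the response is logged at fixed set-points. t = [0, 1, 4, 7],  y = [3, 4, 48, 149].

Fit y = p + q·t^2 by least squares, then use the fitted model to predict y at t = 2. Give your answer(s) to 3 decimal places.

From the data, Σ1 = 4, Σt^2 = 66, Σt^2·t^2 = 2658.
For Xᵀy: Σy = 204, Σt^2·y = 8073.
XᵀX·[p, q]ᵀ = Xᵀy becomes [[4, 66]; [66, 2658]]·[p, q]ᵀ = [204, 8073]ᵀ.
Eliminating q: 2658·(row 1) − 66·(row 2) gives 6276·p = 2658·204 − 66·8073 = 9414, so p = 3/2.
Then q = (8073 − 66·(3/2))/2658 = 3.
At t = 2: ŷ = (3/2)·(1) + (3)·(4) = 27/2.

ŷ = 13.500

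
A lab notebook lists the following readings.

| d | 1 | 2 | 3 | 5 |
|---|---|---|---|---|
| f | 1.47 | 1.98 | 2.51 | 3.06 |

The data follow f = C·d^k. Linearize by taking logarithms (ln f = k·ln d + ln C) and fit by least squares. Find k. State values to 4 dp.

k = 0.4638

Taking logs, ln f = k·ln d + ln C, so regress ln f on ln d.
XᵀX = [[4.2777, 3.4012]; [3.4012, 4]], rhs = [3.2845, 3.1071]ᵀ  (here Σln d = 3.4012, Σ(ln d)² = 4.2777, Σln f = 3.1071, Σln d·ln f = 3.2845).
Solving (det = 5.5426): k = 0.46376, ln C = 0.38243.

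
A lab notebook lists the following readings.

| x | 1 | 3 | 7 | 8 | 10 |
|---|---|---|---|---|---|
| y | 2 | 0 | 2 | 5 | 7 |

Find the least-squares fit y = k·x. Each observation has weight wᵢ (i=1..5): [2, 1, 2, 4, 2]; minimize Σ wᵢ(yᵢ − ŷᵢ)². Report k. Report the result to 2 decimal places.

Normal-equation sums: Σwᵢ·x·x = 565.
For AᵀWy: Σwᵢ·x·y = 332.
Hence k = 332 / 565 ≈ 0.587611.

k = 0.59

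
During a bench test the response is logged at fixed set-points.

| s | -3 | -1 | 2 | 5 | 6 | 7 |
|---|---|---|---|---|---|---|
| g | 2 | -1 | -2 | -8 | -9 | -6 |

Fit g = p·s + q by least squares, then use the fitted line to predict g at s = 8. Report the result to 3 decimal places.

ĝ = -9.311

From the data, Σs·s = 124, Σs = 16, Σ1 = 6.
Moment sums: Σs·g = -145, Σg = -24.
Eliminating q: 6·(row 1) − 16·(row 2) gives 488·p = 6·(-145) − 16·(-24) = -486, so p = -243/244.
Then q = ((-24) − 16·(-243/244))/6 = -82/61.
At s = 8: ĝ = (-243/244)·(8) + (-82/61)·(1) = -568/61.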